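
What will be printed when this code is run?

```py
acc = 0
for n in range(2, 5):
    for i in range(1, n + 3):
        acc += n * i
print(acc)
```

149

n=2,i=1: acc = 0+2 = 2
n=2,i=2: acc = 2+4 = 6
n=2,i=3: acc = 6+6 = 12
n=2,i=4: acc = 12+8 = 20
n=3,i=1: acc = 20+3 = 23
n=3,i=2: acc = 23+6 = 29
n=3,i=3: acc = 29+9 = 38
n=3,i=4: acc = 38+12 = 50
n=3,i=5: acc = 50+15 = 65
n=4,i=1: acc = 65+4 = 69
n=4,i=2: acc = 69+8 = 77
n=4,i=3: acc = 77+12 = 89
n=4,i=4: acc = 89+16 = 105
n=4,i=5: acc = 105+20 = 125
n=4,i=6: acc = 125+24 = 149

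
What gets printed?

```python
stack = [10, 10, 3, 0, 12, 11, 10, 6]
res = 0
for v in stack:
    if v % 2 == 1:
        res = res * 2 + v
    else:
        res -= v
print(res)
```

v=10: not odd, res = 0-10 = -10
v=10: not odd, res = (-10)-10 = -20
v=3: odd, res = (-20)*2+3 = -37
v=0: not odd, res = (-37)-0 = -37
v=12: not odd, res = (-37)-12 = -49
v=11: odd, res = (-49)*2+11 = -87
v=10: not odd, res = (-87)-10 = -97
v=6: not odd, res = (-97)-6 = -103

-103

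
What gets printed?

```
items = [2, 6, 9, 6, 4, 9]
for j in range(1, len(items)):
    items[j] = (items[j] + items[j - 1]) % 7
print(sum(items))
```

j=1: items[1] = (6+2)%7 = 1 → [2, 1, 9, 6, 4, 9]
j=2: items[2] = (9+1)%7 = 3 → [2, 1, 3, 6, 4, 9]
j=3: items[3] = (6+3)%7 = 2 → [2, 1, 3, 2, 4, 9]
j=4: items[4] = (4+2)%7 = 6 → [2, 1, 3, 2, 6, 9]
j=5: items[5] = (9+6)%7 = 1 → [2, 1, 3, 2, 6, 1]
sum = 15

15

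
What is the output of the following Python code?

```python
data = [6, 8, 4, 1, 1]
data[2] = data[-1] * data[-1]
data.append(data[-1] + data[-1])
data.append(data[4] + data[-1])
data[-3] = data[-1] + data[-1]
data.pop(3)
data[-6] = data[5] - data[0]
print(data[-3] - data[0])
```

data[2] = data[-1]*data[-1] = 1*1 = 1 → [6, 8, 1, 1, 1]
append data[-1]+data[-1] = 1+1 = 2 → [6, 8, 1, 1, 1, 2]
append data[4]+data[-1] = 1+2 = 3 → [6, 8, 1, 1, 1, 2, 3]
data[-3] = data[-1]+data[-1] = 3+3 = 6 → [6, 8, 1, 1, 6, 2, 3]
pop(3) removes 1 → [6, 8, 1, 6, 2, 3]
data[-6] = data[5]-data[0] = 3-6 = -3 → [-3, 8, 1, 6, 2, 3]
data[-3]-data[0] = 6-(-3) = 9

9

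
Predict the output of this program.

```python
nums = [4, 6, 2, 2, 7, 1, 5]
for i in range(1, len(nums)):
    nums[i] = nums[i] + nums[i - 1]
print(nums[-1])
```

27

i=1: nums[1] = 6+4 = 10 → [4, 10, 2, 2, 7, 1, 5]
i=2: nums[2] = 2+10 = 12 → [4, 10, 12, 2, 7, 1, 5]
i=3: nums[3] = 2+12 = 14 → [4, 10, 12, 14, 7, 1, 5]
i=4: nums[4] = 7+14 = 21 → [4, 10, 12, 14, 21, 1, 5]
i=5: nums[5] = 1+21 = 22 → [4, 10, 12, 14, 21, 22, 5]
i=6: nums[6] = 5+22 = 27 → [4, 10, 12, 14, 21, 22, 27]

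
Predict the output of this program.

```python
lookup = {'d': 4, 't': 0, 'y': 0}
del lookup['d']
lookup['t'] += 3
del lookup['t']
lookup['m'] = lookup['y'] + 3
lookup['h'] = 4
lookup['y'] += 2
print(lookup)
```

del 'd' → {'t': 0, 'y': 0}
lookup['t'] = 0+3 = 3 → {'t': 3, 'y': 0}
del 't' → {'y': 0}
lookup['m'] = lookup['y']+3 = 3 → {'y': 0, 'm': 3}
lookup['h'] = 4 → {'y': 0, 'm': 3, 'h': 4}
lookup['y'] = 0+2 = 2 → {'y': 2, 'm': 3, 'h': 4}

{'y': 2, 'm': 3, 'h': 4}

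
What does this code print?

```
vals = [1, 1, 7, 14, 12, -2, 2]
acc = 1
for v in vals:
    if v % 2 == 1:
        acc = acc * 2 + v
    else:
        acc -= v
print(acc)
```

-5

v=1: odd, acc = 1*2+1 = 3
v=1: odd, acc = 3*2+1 = 7
v=7: odd, acc = 7*2+7 = 21
v=14: not odd, acc = 21-14 = 7
v=12: not odd, acc = 7-12 = -5
v=-2: not odd, acc = (-5)-(-2) = -3
v=2: not odd, acc = (-3)-2 = -5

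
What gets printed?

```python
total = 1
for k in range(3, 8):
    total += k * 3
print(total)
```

k=3: total = 1+3*3 = 10
k=4: total = 10+4*3 = 22
k=5: total = 22+5*3 = 37
k=6: total = 37+6*3 = 55
k=7: total = 55+7*3 = 76

76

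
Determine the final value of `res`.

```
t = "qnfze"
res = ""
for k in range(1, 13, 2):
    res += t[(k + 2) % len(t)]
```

'zqfenz'

k=1: add t[3]='z' → 'z'
k=3: add t[0]='q' → 'zq'
k=5: add t[2]='f' → 'zqf'
k=7: add t[4]='e' → 'zqfe'
k=9: add t[1]='n' → 'zqfen'
k=11: add t[3]='z' → 'zqfenz'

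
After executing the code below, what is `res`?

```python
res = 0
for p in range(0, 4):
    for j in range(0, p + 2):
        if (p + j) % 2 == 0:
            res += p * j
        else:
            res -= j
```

p=0,j=0: even sum, res = 0+0 = 0
p=0,j=1: odd sum, res = 0-1 = -1
p=1,j=0: odd sum, res = (-1)-0 = -1
p=1,j=1: even sum, res = (-1)+1 = 0
p=1,j=2: odd sum, res = 0-2 = -2
p=2,j=0: even sum, res = (-2)+0 = -2
p=2,j=1: odd sum, res = (-2)-1 = -3
p=2,j=2: even sum, res = (-3)+4 = 1
p=2,j=3: odd sum, res = 1-3 = -2
p=3,j=0: odd sum, res = (-2)-0 = -2
p=3,j=1: even sum, res = (-2)+3 = 1
p=3,j=2: odd sum, res = 1-2 = -1
p=3,j=3: even sum, res = (-1)+9 = 8
p=3,j=4: odd sum, res = 8-4 = 4

4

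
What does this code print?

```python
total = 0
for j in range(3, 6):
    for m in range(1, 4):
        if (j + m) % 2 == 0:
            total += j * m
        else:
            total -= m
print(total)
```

j=3,m=1: even sum, total = 0+3 = 3
j=3,m=2: odd sum, total = 3-2 = 1
j=3,m=3: even sum, total = 1+9 = 10
j=4,m=1: odd sum, total = 10-1 = 9
j=4,m=2: even sum, total = 9+8 = 17
j=4,m=3: odd sum, total = 17-3 = 14
j=5,m=1: even sum, total = 14+5 = 19
j=5,m=2: odd sum, total = 19-2 = 17
j=5,m=3: even sum, total = 17+15 = 32

32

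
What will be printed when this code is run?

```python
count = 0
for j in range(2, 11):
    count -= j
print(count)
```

-54

j=2: count = 0-2 = -2
j=3: count = (-2)-3 = -5
j=4: count = (-5)-4 = -9
j=5: count = (-9)-5 = -14
j=6: count = (-14)-6 = -20
j=7: count = (-20)-7 = -27
j=8: count = (-27)-8 = -35
j=9: count = (-35)-9 = -44
j=10: count = (-44)-10 = -54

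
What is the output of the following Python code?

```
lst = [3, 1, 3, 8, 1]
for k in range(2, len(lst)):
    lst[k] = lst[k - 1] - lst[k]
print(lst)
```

k=2: lst[2] = 1-3 = -2 → [3, 1, -2, 8, 1]
k=3: lst[3] = (-2)-8 = -10 → [3, 1, -2, -10, 1]
k=4: lst[4] = (-10)-1 = -11 → [3, 1, -2, -10, -11]

[3, 1, -2, -10, -11]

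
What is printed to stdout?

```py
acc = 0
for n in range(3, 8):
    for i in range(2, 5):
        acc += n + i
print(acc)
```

120

n=3,i=2: acc = 0+5 = 5
n=3,i=3: acc = 5+6 = 11
n=3,i=4: acc = 11+7 = 18
n=4,i=2: acc = 18+6 = 24
n=4,i=3: acc = 24+7 = 31
n=4,i=4: acc = 31+8 = 39
n=5,i=2: acc = 39+7 = 46
n=5,i=3: acc = 46+8 = 54
n=5,i=4: acc = 54+9 = 63
n=6,i=2: acc = 63+8 = 71
n=6,i=3: acc = 71+9 = 80
n=6,i=4: acc = 80+10 = 90
n=7,i=2: acc = 90+9 = 99
n=7,i=3: acc = 99+10 = 109
n=7,i=4: acc = 109+11 = 120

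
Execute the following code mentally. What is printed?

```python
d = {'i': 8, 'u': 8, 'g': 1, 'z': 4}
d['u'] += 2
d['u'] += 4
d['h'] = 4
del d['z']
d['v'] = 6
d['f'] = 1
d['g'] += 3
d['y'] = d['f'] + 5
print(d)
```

{'i': 8, 'u': 14, 'g': 4, 'h': 4, 'v': 6, 'f': 1, 'y': 6}

d['u'] = 8+2 = 10 → {'i': 8, 'u': 10, 'g': 1, 'z': 4}
d['u'] = 10+4 = 14 → {'i': 8, 'u': 14, 'g': 1, 'z': 4}
d['h'] = 4 → {'i': 8, 'u': 14, 'g': 1, 'z': 4, 'h': 4}
del 'z' → {'i': 8, 'u': 14, 'g': 1, 'h': 4}
d['v'] = 6 → {'i': 8, 'u': 14, 'g': 1, 'h': 4, 'v': 6}
d['f'] = 1 → {'i': 8, 'u': 14, 'g': 1, 'h': 4, 'v': 6, 'f': 1}
d['g'] = 1+3 = 4 → {'i': 8, 'u': 14, 'g': 4, 'h': 4, 'v': 6, 'f': 1}
d['y'] = d['f']+5 = 6 → {'i': 8, 'u': 14, 'g': 4, 'h': 4, 'v': 6, 'f': 1, 'y': 6}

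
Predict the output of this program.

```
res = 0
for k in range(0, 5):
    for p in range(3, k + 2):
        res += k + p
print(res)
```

k=2,p=3: res = 0+5 = 5
k=3,p=3: res = 5+6 = 11
k=3,p=4: res = 11+7 = 18
k=4,p=3: res = 18+7 = 25
k=4,p=4: res = 25+8 = 33
k=4,p=5: res = 33+9 = 42

42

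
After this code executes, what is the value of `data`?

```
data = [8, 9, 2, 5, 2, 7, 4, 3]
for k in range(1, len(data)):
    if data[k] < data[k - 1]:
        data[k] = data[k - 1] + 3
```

k=1: 9>=8, unchanged → [8, 9, 2, 5, 2, 7, 4, 3]
k=2: 2<9, data[2] = 9+3 = 12 → [8, 9, 12, 5, 2, 7, 4, 3]
k=3: 5<12, data[3] = 12+3 = 15 → [8, 9, 12, 15, 2, 7, 4, 3]
k=4: 2<15, data[4] = 15+3 = 18 → [8, 9, 12, 15, 18, 7, 4, 3]
k=5: 7<18, data[5] = 18+3 = 21 → [8, 9, 12, 15, 18, 21, 4, 3]
k=6: 4<21, data[6] = 21+3 = 24 → [8, 9, 12, 15, 18, 21, 24, 3]
k=7: 3<24, data[7] = 24+3 = 27 → [8, 9, 12, 15, 18, 21, 24, 27]

[8, 9, 12, 15, 18, 21, 24, 27]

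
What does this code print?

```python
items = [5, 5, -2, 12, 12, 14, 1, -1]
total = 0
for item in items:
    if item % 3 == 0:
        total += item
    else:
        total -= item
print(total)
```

item=5: not %3==0, total = 0-5 = -5
item=5: not %3==0, total = (-5)-5 = -10
item=-2: not %3==0, total = (-10)-(-2) = -8
item=12: %3==0, total = (-8)+12 = 4
item=12: %3==0, total = 4+12 = 16
item=14: not %3==0, total = 16-14 = 2
item=1: not %3==0, total = 2-1 = 1
item=-1: not %3==0, total = 1-(-1) = 2

2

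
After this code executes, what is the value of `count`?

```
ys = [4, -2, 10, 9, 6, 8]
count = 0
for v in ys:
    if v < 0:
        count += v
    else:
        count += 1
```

3

v=4: not <0, count = 0+1 = 1
v=-2: <0, count = 1+(-2) = -1
v=10: not <0, count = (-1)+1 = 0
v=9: not <0, count = 0+1 = 1
v=6: not <0, count = 1+1 = 2
v=8: not <0, count = 2+1 = 3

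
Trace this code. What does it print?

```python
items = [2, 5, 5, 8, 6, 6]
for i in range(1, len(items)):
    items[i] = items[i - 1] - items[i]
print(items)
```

i=1: items[1] = 2-5 = -3 → [2, -3, 5, 8, 6, 6]
i=2: items[2] = (-3)-5 = -8 → [2, -3, -8, 8, 6, 6]
i=3: items[3] = (-8)-8 = -16 → [2, -3, -8, -16, 6, 6]
i=4: items[4] = (-16)-6 = -22 → [2, -3, -8, -16, -22, 6]
i=5: items[5] = (-22)-6 = -28 → [2, -3, -8, -16, -22, -28]

[2, -3, -8, -16, -22, -28]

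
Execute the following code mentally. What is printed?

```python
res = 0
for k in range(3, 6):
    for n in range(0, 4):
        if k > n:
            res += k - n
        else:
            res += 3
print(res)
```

k=3,n=0: 3>0, res = 0+3 = 3
k=3,n=1: 3>1, res = 3+2 = 5
k=3,n=2: 3>2, res = 5+1 = 6
k=3,n=3: not 3>3, res = 6+3 = 9
k=4,n=0: 4>0, res = 9+4 = 13
k=4,n=1: 4>1, res = 13+3 = 16
k=4,n=2: 4>2, res = 16+2 = 18
k=4,n=3: 4>3, res = 18+1 = 19
k=5,n=0: 5>0, res = 19+5 = 24
k=5,n=1: 5>1, res = 24+4 = 28
k=5,n=2: 5>2, res = 28+3 = 31
k=5,n=3: 5>3, res = 31+2 = 33

33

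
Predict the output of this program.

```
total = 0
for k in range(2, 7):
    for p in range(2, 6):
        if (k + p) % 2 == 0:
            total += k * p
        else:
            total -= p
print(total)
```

100

k=2,p=2: even sum, total = 0+4 = 4
k=2,p=3: odd sum, total = 4-3 = 1
k=2,p=4: even sum, total = 1+8 = 9
k=2,p=5: odd sum, total = 9-5 = 4
k=3,p=2: odd sum, total = 4-2 = 2
k=3,p=3: even sum, total = 2+9 = 11
k=3,p=4: odd sum, total = 11-4 = 7
k=3,p=5: even sum, total = 7+15 = 22
k=4,p=2: even sum, total = 22+8 = 30
k=4,p=3: odd sum, total = 30-3 = 27
k=4,p=4: even sum, total = 27+16 = 43
k=4,p=5: odd sum, total = 43-5 = 38
k=5,p=2: odd sum, total = 38-2 = 36
k=5,p=3: even sum, total = 36+15 = 51
k=5,p=4: odd sum, total = 51-4 = 47
k=5,p=5: even sum, total = 47+25 = 72
k=6,p=2: even sum, total = 72+12 = 84
k=6,p=3: odd sum, total = 84-3 = 81
k=6,p=4: even sum, total = 81+24 = 105
k=6,p=5: odd sum, total = 105-5 = 100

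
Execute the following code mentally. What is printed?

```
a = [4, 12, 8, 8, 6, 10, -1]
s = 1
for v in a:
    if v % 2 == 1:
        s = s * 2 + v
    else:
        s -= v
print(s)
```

-95

v=4: not odd, s = 1-4 = -3
v=12: not odd, s = (-3)-12 = -15
v=8: not odd, s = (-15)-8 = -23
v=8: not odd, s = (-23)-8 = -31
v=6: not odd, s = (-31)-6 = -37
v=10: not odd, s = (-37)-10 = -47
v=-1: odd, s = (-47)*2+(-1) = -95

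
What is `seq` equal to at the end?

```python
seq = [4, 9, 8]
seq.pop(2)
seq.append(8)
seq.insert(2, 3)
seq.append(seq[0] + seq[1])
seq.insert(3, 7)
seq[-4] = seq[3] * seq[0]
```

pop(2) removes 8 → [4, 9]
append 8 → [4, 9, 8]
insert 3 at 2 → [4, 9, 3, 8]
append seq[0]+seq[1] = 4+9 = 13 → [4, 9, 3, 8, 13]
insert 7 at 3 → [4, 9, 3, 7, 8, 13]
seq[-4] = seq[3]*seq[0] = 7*4 = 28 → [4, 9, 28, 7, 8, 13]

[4, 9, 28, 7, 8, 13]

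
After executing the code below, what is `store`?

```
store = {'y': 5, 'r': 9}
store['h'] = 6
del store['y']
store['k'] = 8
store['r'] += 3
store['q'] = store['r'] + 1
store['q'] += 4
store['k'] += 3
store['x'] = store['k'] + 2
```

{'r': 12, 'h': 6, 'k': 11, 'q': 17, 'x': 13}

store['h'] = 6 → {'y': 5, 'r': 9, 'h': 6}
del 'y' → {'r': 9, 'h': 6}
store['k'] = 8 → {'r': 9, 'h': 6, 'k': 8}
store['r'] = 9+3 = 12 → {'r': 12, 'h': 6, 'k': 8}
store['q'] = store['r']+1 = 13 → {'r': 12, 'h': 6, 'k': 8, 'q': 13}
store['q'] = 13+4 = 17 → {'r': 12, 'h': 6, 'k': 8, 'q': 17}
store['k'] = 8+3 = 11 → {'r': 12, 'h': 6, 'k': 11, 'q': 17}
store['x'] = store['k']+2 = 13 → {'r': 12, 'h': 6, 'k': 11, 'q': 17, 'x': 13}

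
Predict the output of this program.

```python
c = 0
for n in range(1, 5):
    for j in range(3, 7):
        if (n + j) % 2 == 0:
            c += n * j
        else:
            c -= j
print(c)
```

n=1,j=3: even sum, c = 0+3 = 3
n=1,j=4: odd sum, c = 3-4 = -1
n=1,j=5: even sum, c = (-1)+5 = 4
n=1,j=6: odd sum, c = 4-6 = -2
n=2,j=3: odd sum, c = (-2)-3 = -5
n=2,j=4: even sum, c = (-5)+8 = 3
n=2,j=5: odd sum, c = 3-5 = -2
n=2,j=6: even sum, c = (-2)+12 = 10
n=3,j=3: even sum, c = 10+9 = 19
n=3,j=4: odd sum, c = 19-4 = 15
n=3,j=5: even sum, c = 15+15 = 30
n=3,j=6: odd sum, c = 30-6 = 24
n=4,j=3: odd sum, c = 24-3 = 21
n=4,j=4: even sum, c = 21+16 = 37
n=4,j=5: odd sum, c = 37-5 = 32
n=4,j=6: even sum, c = 32+24 = 56

56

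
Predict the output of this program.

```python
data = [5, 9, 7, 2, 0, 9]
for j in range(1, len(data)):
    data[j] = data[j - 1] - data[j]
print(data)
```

j=1: data[1] = 5-9 = -4 → [5, -4, 7, 2, 0, 9]
j=2: data[2] = (-4)-7 = -11 → [5, -4, -11, 2, 0, 9]
j=3: data[3] = (-11)-2 = -13 → [5, -4, -11, -13, 0, 9]
j=4: data[4] = (-13)-0 = -13 → [5, -4, -11, -13, -13, 9]
j=5: data[5] = (-13)-9 = -22 → [5, -4, -11, -13, -13, -22]

[5, -4, -11, -13, -13, -22]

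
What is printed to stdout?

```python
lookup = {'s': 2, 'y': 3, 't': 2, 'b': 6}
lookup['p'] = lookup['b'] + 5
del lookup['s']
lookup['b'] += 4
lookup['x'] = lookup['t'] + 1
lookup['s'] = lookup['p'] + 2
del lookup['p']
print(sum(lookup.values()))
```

lookup['p'] = lookup['b']+5 = 11 → {'s': 2, 'y': 3, 't': 2, 'b': 6, 'p': 11}
del 's' → {'y': 3, 't': 2, 'b': 6, 'p': 11}
lookup['b'] = 6+4 = 10 → {'y': 3, 't': 2, 'b': 10, 'p': 11}
lookup['x'] = lookup['t']+1 = 3 → {'y': 3, 't': 2, 'b': 10, 'p': 11, 'x': 3}
lookup['s'] = lookup['p']+2 = 13 → {'y': 3, 't': 2, 'b': 10, 'p': 11, 'x': 3, 's': 13}
del 'p' → {'y': 3, 't': 2, 'b': 10, 'x': 3, 's': 13}
sum of values = 31

31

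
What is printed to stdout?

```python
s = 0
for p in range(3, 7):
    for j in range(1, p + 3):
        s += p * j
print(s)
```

p=3,j=1: s = 0+3 = 3
p=3,j=2: s = 3+6 = 9
p=3,j=3: s = 9+9 = 18
p=3,j=4: s = 18+12 = 30
p=3,j=5: s = 30+15 = 45
p=4,j=1: s = 45+4 = 49
p=4,j=2: s = 49+8 = 57
p=4,j=3: s = 57+12 = 69
p=4,j=4: s = 69+16 = 85
p=4,j=5: s = 85+20 = 105
p=4,j=6: s = 105+24 = 129
p=5,j=1: s = 129+5 = 134
p=5,j=2: s = 134+10 = 144
p=5,j=3: s = 144+15 = 159
p=5,j=4: s = 159+20 = 179
p=5,j=5: s = 179+25 = 204
p=5,j=6: s = 204+30 = 234
p=5,j=7: s = 234+35 = 269
p=6,j=1: s = 269+6 = 275
p=6,j=2: s = 275+12 = 287
p=6,j=3: s = 287+18 = 305
p=6,j=4: s = 305+24 = 329
p=6,j=5: s = 329+30 = 359
p=6,j=6: s = 359+36 = 395
p=6,j=7: s = 395+42 = 437
p=6,j=8: s = 437+48 = 485

485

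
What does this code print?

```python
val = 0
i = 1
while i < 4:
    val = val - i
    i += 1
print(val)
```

-6

i=1: val = 0-1 = -1
i=2: val = (-1)-2 = -3
i=3: val = (-3)-3 = -6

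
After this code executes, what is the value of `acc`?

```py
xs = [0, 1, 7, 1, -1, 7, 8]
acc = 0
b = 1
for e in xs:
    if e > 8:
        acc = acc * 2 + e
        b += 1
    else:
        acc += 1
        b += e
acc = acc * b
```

168

e=0: not >8, acc = 0+1 = 1; b=1
e=1: not >8, acc = 1+1 = 2; b=2
e=7: not >8, acc = 2+1 = 3; b=9
e=1: not >8, acc = 3+1 = 4; b=10
e=-1: not >8, acc = 4+1 = 5; b=9
e=7: not >8, acc = 5+1 = 6; b=16
e=8: not >8, acc = 6+1 = 7; b=24
acc*b = 7*24 = 168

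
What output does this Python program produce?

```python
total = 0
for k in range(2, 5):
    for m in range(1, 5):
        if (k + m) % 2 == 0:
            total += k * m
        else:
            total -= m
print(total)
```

k=2,m=1: odd sum, total = 0-1 = -1
k=2,m=2: even sum, total = (-1)+4 = 3
k=2,m=3: odd sum, total = 3-3 = 0
k=2,m=4: even sum, total = 0+8 = 8
k=3,m=1: even sum, total = 8+3 = 11
k=3,m=2: odd sum, total = 11-2 = 9
k=3,m=3: even sum, total = 9+9 = 18
k=3,m=4: odd sum, total = 18-4 = 14
k=4,m=1: odd sum, total = 14-1 = 13
k=4,m=2: even sum, total = 13+8 = 21
k=4,m=3: odd sum, total = 21-3 = 18
k=4,m=4: even sum, total = 18+16 = 34

34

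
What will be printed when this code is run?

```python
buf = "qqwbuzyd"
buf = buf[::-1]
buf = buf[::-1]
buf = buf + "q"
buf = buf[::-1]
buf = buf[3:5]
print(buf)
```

reverse → 'dyzubwqq'
reverse → 'qqwbuzyd'
+ 'q' → 'qqwbuzydq'
reverse → 'qdyzubwqq'
slice [3:5] → 'zu'

zu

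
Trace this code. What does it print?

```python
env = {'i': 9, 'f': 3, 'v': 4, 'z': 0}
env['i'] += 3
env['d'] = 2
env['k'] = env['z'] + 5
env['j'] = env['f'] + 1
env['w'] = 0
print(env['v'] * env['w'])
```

0

env['i'] = 9+3 = 12 → {'i': 12, 'f': 3, 'v': 4, 'z': 0}
env['d'] = 2 → {'i': 12, 'f': 3, 'v': 4, 'z': 0, 'd': 2}
env['k'] = env['z']+5 = 5 → {'i': 12, 'f': 3, 'v': 4, 'z': 0, 'd': 2, 'k': 5}
env['j'] = env['f']+1 = 4 → {'i': 12, 'f': 3, 'v': 4, 'z': 0, 'd': 2, 'k': 5, 'j': 4}
env['w'] = 0 → {'i': 12, 'f': 3, 'v': 4, 'z': 0, 'd': 2, 'k': 5, 'j': 4, 'w': 0}
env['v']*env['w'] = 4*0 = 0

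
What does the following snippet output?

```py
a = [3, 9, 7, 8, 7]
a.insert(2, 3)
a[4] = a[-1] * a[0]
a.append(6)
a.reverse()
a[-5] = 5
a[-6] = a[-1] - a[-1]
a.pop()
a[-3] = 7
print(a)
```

[6, 0, 5, 7, 3, 9]

insert 3 at 2 → [3, 9, 3, 7, 8, 7]
a[4] = a[-1]*a[0] = 7*3 = 21 → [3, 9, 3, 7, 21, 7]
append 6 → [3, 9, 3, 7, 21, 7, 6]
reverse → [6, 7, 21, 7, 3, 9, 3]
a[-5] = 5 → [6, 7, 5, 7, 3, 9, 3]
a[-6] = a[-1]-a[-1] = 3-3 = 0 → [6, 0, 5, 7, 3, 9, 3]
pop() removes 3 → [6, 0, 5, 7, 3, 9]
a[-3] = 7 → [6, 0, 5, 7, 3, 9]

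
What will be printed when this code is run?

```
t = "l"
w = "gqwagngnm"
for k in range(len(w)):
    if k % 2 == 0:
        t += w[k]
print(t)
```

lgwggm

k=0: add 'g' → 'lg'
k=1: skip
k=2: add 'w' → 'lgw'
k=3: skip
k=4: add 'g' → 'lgwg'
k=5: skip
k=6: add 'g' → 'lgwgg'
k=7: skip
k=8: add 'm' → 'lgwggm'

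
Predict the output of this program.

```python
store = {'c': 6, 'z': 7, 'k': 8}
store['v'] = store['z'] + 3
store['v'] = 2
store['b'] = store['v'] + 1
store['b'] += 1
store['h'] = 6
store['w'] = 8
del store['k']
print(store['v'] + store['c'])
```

store['v'] = store['z']+3 = 10 → {'c': 6, 'z': 7, 'k': 8, 'v': 10}
store['v'] = 2 → {'c': 6, 'z': 7, 'k': 8, 'v': 2}
store['b'] = store['v']+1 = 3 → {'c': 6, 'z': 7, 'k': 8, 'v': 2, 'b': 3}
store['b'] = 3+1 = 4 → {'c': 6, 'z': 7, 'k': 8, 'v': 2, 'b': 4}
store['h'] = 6 → {'c': 6, 'z': 7, 'k': 8, 'v': 2, 'b': 4, 'h': 6}
store['w'] = 8 → {'c': 6, 'z': 7, 'k': 8, 'v': 2, 'b': 4, 'h': 6, 'w': 8}
del 'k' → {'c': 6, 'z': 7, 'v': 2, 'b': 4, 'h': 6, 'w': 8}
store['v']+store['c'] = 2+6 = 8

8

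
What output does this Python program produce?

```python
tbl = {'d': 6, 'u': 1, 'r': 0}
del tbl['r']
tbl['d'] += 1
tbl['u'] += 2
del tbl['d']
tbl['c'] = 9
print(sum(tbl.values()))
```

12

del 'r' → {'d': 6, 'u': 1}
tbl['d'] = 6+1 = 7 → {'d': 7, 'u': 1}
tbl['u'] = 1+2 = 3 → {'d': 7, 'u': 3}
del 'd' → {'u': 3}
tbl['c'] = 9 → {'u': 3, 'c': 9}
sum of values = 12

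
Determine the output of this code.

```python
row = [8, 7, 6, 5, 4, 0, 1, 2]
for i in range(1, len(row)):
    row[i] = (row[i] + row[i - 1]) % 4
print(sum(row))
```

i=1: row[1] = (7+8)%4 = 3 → [8, 3, 6, 5, 4, 0, 1, 2]
i=2: row[2] = (6+3)%4 = 1 → [8, 3, 1, 5, 4, 0, 1, 2]
i=3: row[3] = (5+1)%4 = 2 → [8, 3, 1, 2, 4, 0, 1, 2]
i=4: row[4] = (4+2)%4 = 2 → [8, 3, 1, 2, 2, 0, 1, 2]
i=5: row[5] = (0+2)%4 = 2 → [8, 3, 1, 2, 2, 2, 1, 2]
i=6: row[6] = (1+2)%4 = 3 → [8, 3, 1, 2, 2, 2, 3, 2]
i=7: row[7] = (2+3)%4 = 1 → [8, 3, 1, 2, 2, 2, 3, 1]
sum = 22

22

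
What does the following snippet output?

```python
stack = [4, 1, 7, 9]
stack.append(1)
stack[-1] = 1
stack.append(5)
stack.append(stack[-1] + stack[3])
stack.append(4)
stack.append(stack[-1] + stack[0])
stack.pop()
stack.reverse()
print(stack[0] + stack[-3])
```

append 1 → [4, 1, 7, 9, 1]
stack[-1] = 1 → [4, 1, 7, 9, 1]
append 5 → [4, 1, 7, 9, 1, 5]
append stack[-1]+stack[3] = 5+9 = 14 → [4, 1, 7, 9, 1, 5, 14]
append 4 → [4, 1, 7, 9, 1, 5, 14, 4]
append stack[-1]+stack[0] = 4+4 = 8 → [4, 1, 7, 9, 1, 5, 14, 4, 8]
pop() removes 8 → [4, 1, 7, 9, 1, 5, 14, 4]
reverse → [4, 14, 5, 1, 9, 7, 1, 4]
stack[0]+stack[-3] = 4+7 = 11

11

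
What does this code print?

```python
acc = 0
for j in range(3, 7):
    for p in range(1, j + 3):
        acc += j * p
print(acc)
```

j=3,p=1: acc = 0+3 = 3
j=3,p=2: acc = 3+6 = 9
j=3,p=3: acc = 9+9 = 18
j=3,p=4: acc = 18+12 = 30
j=3,p=5: acc = 30+15 = 45
j=4,p=1: acc = 45+4 = 49
j=4,p=2: acc = 49+8 = 57
j=4,p=3: acc = 57+12 = 69
j=4,p=4: acc = 69+16 = 85
j=4,p=5: acc = 85+20 = 105
j=4,p=6: acc = 105+24 = 129
j=5,p=1: acc = 129+5 = 134
j=5,p=2: acc = 134+10 = 144
j=5,p=3: acc = 144+15 = 159
j=5,p=4: acc = 159+20 = 179
j=5,p=5: acc = 179+25 = 204
j=5,p=6: acc = 204+30 = 234
j=5,p=7: acc = 234+35 = 269
j=6,p=1: acc = 269+6 = 275
j=6,p=2: acc = 275+12 = 287
j=6,p=3: acc = 287+18 = 305
j=6,p=4: acc = 305+24 = 329
j=6,p=5: acc = 329+30 = 359
j=6,p=6: acc = 359+36 = 395
j=6,p=7: acc = 395+42 = 437
j=6,p=8: acc = 437+48 = 485

485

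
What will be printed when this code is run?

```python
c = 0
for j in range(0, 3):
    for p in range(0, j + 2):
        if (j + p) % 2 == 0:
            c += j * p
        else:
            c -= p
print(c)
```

j=0,p=0: even sum, c = 0+0 = 0
j=0,p=1: odd sum, c = 0-1 = -1
j=1,p=0: odd sum, c = (-1)-0 = -1
j=1,p=1: even sum, c = (-1)+1 = 0
j=1,p=2: odd sum, c = 0-2 = -2
j=2,p=0: even sum, c = (-2)+0 = -2
j=2,p=1: odd sum, c = (-2)-1 = -3
j=2,p=2: even sum, c = (-3)+4 = 1
j=2,p=3: odd sum, c = 1-3 = -2

-2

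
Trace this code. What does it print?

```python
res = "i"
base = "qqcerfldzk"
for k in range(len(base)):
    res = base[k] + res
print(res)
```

kzdlfrecqqi

k=0: prepend 'q' → 'qi'
k=1: prepend 'q' → 'qqi'
k=2: prepend 'c' → 'cqqi'
k=3: prepend 'e' → 'ecqqi'
k=4: prepend 'r' → 'recqqi'
k=5: prepend 'f' → 'frecqqi'
k=6: prepend 'l' → 'lfrecqqi'
k=7: prepend 'd' → 'dlfrecqqi'
k=8: prepend 'z' → 'zdlfrecqqi'
k=9: prepend 'k' → 'kzdlfrecqqi'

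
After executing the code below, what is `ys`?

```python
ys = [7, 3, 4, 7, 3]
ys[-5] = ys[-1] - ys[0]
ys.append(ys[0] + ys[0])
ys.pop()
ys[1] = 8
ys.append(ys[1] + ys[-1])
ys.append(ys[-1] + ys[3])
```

ys[-5] = ys[-1]-ys[0] = 3-7 = -4 → [-4, 3, 4, 7, 3]
append ys[0]+ys[0] = (-4)+(-4) = -8 → [-4, 3, 4, 7, 3, -8]
pop() removes -8 → [-4, 3, 4, 7, 3]
ys[1] = 8 → [-4, 8, 4, 7, 3]
append ys[1]+ys[-1] = 8+3 = 11 → [-4, 8, 4, 7, 3, 11]
append ys[-1]+ys[3] = 11+7 = 18 → [-4, 8, 4, 7, 3, 11, 18]

[-4, 8, 4, 7, 3, 11, 18]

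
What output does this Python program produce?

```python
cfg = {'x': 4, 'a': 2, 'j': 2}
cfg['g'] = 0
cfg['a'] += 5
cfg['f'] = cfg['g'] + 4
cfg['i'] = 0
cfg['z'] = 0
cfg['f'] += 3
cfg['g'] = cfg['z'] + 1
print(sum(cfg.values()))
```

cfg['g'] = 0 → {'x': 4, 'a': 2, 'j': 2, 'g': 0}
cfg['a'] = 2+5 = 7 → {'x': 4, 'a': 7, 'j': 2, 'g': 0}
cfg['f'] = cfg['g']+4 = 4 → {'x': 4, 'a': 7, 'j': 2, 'g': 0, 'f': 4}
cfg['i'] = 0 → {'x': 4, 'a': 7, 'j': 2, 'g': 0, 'f': 4, 'i': 0}
cfg['z'] = 0 → {'x': 4, 'a': 7, 'j': 2, 'g': 0, 'f': 4, 'i': 0, 'z': 0}
cfg['f'] = 4+3 = 7 → {'x': 4, 'a': 7, 'j': 2, 'g': 0, 'f': 7, 'i': 0, 'z': 0}
cfg['g'] = cfg['z']+1 = 1 → {'x': 4, 'a': 7, 'j': 2, 'g': 1, 'f': 7, 'i': 0, 'z': 0}
sum of values = 21

21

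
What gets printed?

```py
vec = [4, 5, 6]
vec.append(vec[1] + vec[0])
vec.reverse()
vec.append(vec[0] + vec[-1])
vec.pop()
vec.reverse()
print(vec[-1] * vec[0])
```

append vec[1]+vec[0] = 5+4 = 9 → [4, 5, 6, 9]
reverse → [9, 6, 5, 4]
append vec[0]+vec[-1] = 9+4 = 13 → [9, 6, 5, 4, 13]
pop() removes 13 → [9, 6, 5, 4]
reverse → [4, 5, 6, 9]
vec[-1]*vec[0] = 9*4 = 36

36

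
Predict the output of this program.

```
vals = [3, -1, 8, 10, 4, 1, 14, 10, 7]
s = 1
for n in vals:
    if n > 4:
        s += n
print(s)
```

50

n=3: not >4
n=-1: not >4
n=8: >4, s = 1+8 = 9
n=10: >4, s = 9+10 = 19
n=4: not >4
n=1: not >4
n=14: >4, s = 19+14 = 33
n=10: >4, s = 33+10 = 43
n=7: >4, s = 43+7 = 50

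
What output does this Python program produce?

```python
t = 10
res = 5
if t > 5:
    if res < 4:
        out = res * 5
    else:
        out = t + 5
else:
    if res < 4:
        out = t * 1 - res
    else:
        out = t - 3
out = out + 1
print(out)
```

t=10, res=5
t > 5 is True; res < 4 is False
→ out = t + 5 = 15
out = 15+1 = 16

16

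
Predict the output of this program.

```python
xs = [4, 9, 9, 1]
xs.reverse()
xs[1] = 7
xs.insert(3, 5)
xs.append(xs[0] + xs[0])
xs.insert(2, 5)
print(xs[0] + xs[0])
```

2

reverse → [1, 9, 9, 4]
xs[1] = 7 → [1, 7, 9, 4]
insert 5 at 3 → [1, 7, 9, 5, 4]
append xs[0]+xs[0] = 1+1 = 2 → [1, 7, 9, 5, 4, 2]
insert 5 at 2 → [1, 7, 5, 9, 5, 4, 2]
xs[0]+xs[0] = 1+1 = 2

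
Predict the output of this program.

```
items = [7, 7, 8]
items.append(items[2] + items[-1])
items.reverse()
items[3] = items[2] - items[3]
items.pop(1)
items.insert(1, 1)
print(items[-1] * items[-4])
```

0

append items[2]+items[-1] = 8+8 = 16 → [7, 7, 8, 16]
reverse → [16, 8, 7, 7]
items[3] = items[2]-items[3] = 7-7 = 0 → [16, 8, 7, 0]
pop(1) removes 8 → [16, 7, 0]
insert 1 at 1 → [16, 1, 7, 0]
items[-1]*items[-4] = 0*16 = 0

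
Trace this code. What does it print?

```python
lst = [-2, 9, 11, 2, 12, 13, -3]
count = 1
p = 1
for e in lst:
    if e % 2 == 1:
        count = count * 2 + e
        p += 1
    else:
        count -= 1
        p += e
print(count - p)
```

114

e=-2: not odd, count = 1-1 = 0; p=-1
e=9: odd, count = 0*2+9 = 9; p=0
e=11: odd, count = 9*2+11 = 29; p=1
e=2: not odd, count = 29-1 = 28; p=3
e=12: not odd, count = 28-1 = 27; p=15
e=13: odd, count = 27*2+13 = 67; p=16
e=-3: odd, count = 67*2+(-3) = 131; p=17
count-p = 131-17 = 114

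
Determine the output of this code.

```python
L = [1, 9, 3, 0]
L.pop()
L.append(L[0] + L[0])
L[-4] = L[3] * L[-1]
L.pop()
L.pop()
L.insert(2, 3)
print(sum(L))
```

pop() removes 0 → [1, 9, 3]
append L[0]+L[0] = 1+1 = 2 → [1, 9, 3, 2]
L[-4] = L[3]*L[-1] = 2*2 = 4 → [4, 9, 3, 2]
pop() removes 2 → [4, 9, 3]
pop() removes 3 → [4, 9]
insert 3 at 2 → [4, 9, 3]
sum = 16

16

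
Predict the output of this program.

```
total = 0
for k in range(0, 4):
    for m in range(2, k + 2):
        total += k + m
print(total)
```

30

k=1,m=2: total = 0+3 = 3
k=2,m=2: total = 3+4 = 7
k=2,m=3: total = 7+5 = 12
k=3,m=2: total = 12+5 = 17
k=3,m=3: total = 17+6 = 23
k=3,m=4: total = 23+7 = 30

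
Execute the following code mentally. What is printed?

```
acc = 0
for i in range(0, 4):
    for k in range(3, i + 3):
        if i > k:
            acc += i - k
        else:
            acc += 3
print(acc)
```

i=1,k=3: not 1>3, acc = 0+3 = 3
i=2,k=3: not 2>3, acc = 3+3 = 6
i=2,k=4: not 2>4, acc = 6+3 = 9
i=3,k=3: not 3>3, acc = 9+3 = 12
i=3,k=4: not 3>4, acc = 12+3 = 15
i=3,k=5: not 3>5, acc = 15+3 = 18

18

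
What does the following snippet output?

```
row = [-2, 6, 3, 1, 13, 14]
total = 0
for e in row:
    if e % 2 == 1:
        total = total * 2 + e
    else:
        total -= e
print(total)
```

e=-2: not odd, total = 0-(-2) = 2
e=6: not odd, total = 2-6 = -4
e=3: odd, total = (-4)*2+3 = -5
e=1: odd, total = (-5)*2+1 = -9
e=13: odd, total = (-9)*2+13 = -5
e=14: not odd, total = (-5)-14 = -19

-19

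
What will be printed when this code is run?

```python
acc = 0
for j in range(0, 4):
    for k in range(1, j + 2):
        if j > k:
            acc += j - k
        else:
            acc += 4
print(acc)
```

32

j=0,k=1: not 0>1, acc = 0+4 = 4
j=1,k=1: not 1>1, acc = 4+4 = 8
j=1,k=2: not 1>2, acc = 8+4 = 12
j=2,k=1: 2>1, acc = 12+1 = 13
j=2,k=2: not 2>2, acc = 13+4 = 17
j=2,k=3: not 2>3, acc = 17+4 = 21
j=3,k=1: 3>1, acc = 21+2 = 23
j=3,k=2: 3>2, acc = 23+1 = 24
j=3,k=3: not 3>3, acc = 24+4 = 28
j=3,k=4: not 3>4, acc = 28+4 = 32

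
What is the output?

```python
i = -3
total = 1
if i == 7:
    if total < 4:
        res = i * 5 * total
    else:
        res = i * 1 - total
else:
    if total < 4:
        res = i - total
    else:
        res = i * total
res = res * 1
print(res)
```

-4

i=-3, total=1
i == 7 is False; total < 4 is True
→ res = i - total = -4
res = (-4)*1 = -4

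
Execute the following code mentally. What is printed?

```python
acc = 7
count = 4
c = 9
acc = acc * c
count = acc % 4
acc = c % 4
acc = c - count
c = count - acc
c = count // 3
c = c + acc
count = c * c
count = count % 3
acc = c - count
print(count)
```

acc = 7*9 = 63
count = 63%4 = 3
acc = 9%4 = 1
acc = 9-3 = 6
c = 3-6 = -3
c = 3//3 = 1
c = 1+6 = 7
count = 7*7 = 49
count = 49%3 = 1
acc = 7-1 = 6

1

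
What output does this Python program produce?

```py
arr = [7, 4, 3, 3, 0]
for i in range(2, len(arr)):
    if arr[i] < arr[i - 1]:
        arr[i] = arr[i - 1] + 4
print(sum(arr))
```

47

i=2: 3<4, arr[2] = 4+4 = 8 → [7, 4, 8, 3, 0]
i=3: 3<8, arr[3] = 8+4 = 12 → [7, 4, 8, 12, 0]
i=4: 0<12, arr[4] = 12+4 = 16 → [7, 4, 8, 12, 16]
sum = 47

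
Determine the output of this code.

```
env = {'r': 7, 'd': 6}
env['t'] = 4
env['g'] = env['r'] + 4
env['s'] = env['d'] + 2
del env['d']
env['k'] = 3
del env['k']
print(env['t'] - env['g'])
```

-7

env['t'] = 4 → {'r': 7, 'd': 6, 't': 4}
env['g'] = env['r']+4 = 11 → {'r': 7, 'd': 6, 't': 4, 'g': 11}
env['s'] = env['d']+2 = 8 → {'r': 7, 'd': 6, 't': 4, 'g': 11, 's': 8}
del 'd' → {'r': 7, 't': 4, 'g': 11, 's': 8}
env['k'] = 3 → {'r': 7, 't': 4, 'g': 11, 's': 8, 'k': 3}
del 'k' → {'r': 7, 't': 4, 'g': 11, 's': 8}
env['t']-env['g'] = 4-11 = -7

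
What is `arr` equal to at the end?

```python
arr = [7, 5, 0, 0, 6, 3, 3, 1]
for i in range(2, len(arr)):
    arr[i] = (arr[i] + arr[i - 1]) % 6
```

[7, 5, 5, 5, 5, 2, 5, 0]

i=2: arr[2] = (0+5)%6 = 5 → [7, 5, 5, 0, 6, 3, 3, 1]
i=3: arr[3] = (0+5)%6 = 5 → [7, 5, 5, 5, 6, 3, 3, 1]
i=4: arr[4] = (6+5)%6 = 5 → [7, 5, 5, 5, 5, 3, 3, 1]
i=5: arr[5] = (3+5)%6 = 2 → [7, 5, 5, 5, 5, 2, 3, 1]
i=6: arr[6] = (3+2)%6 = 5 → [7, 5, 5, 5, 5, 2, 5, 1]
i=7: arr[7] = (1+5)%6 = 0 → [7, 5, 5, 5, 5, 2, 5, 0]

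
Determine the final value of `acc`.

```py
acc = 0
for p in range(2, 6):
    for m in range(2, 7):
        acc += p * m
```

280

p=2,m=2: acc = 0+4 = 4
p=2,m=3: acc = 4+6 = 10
p=2,m=4: acc = 10+8 = 18
p=2,m=5: acc = 18+10 = 28
p=2,m=6: acc = 28+12 = 40
p=3,m=2: acc = 40+6 = 46
p=3,m=3: acc = 46+9 = 55
p=3,m=4: acc = 55+12 = 67
p=3,m=5: acc = 67+15 = 82
p=3,m=6: acc = 82+18 = 100
p=4,m=2: acc = 100+8 = 108
p=4,m=3: acc = 108+12 = 120
p=4,m=4: acc = 120+16 = 136
p=4,m=5: acc = 136+20 = 156
p=4,m=6: acc = 156+24 = 180
p=5,m=2: acc = 180+10 = 190
p=5,m=3: acc = 190+15 = 205
p=5,m=4: acc = 205+20 = 225
p=5,m=5: acc = 225+25 = 250
p=5,m=6: acc = 250+30 = 280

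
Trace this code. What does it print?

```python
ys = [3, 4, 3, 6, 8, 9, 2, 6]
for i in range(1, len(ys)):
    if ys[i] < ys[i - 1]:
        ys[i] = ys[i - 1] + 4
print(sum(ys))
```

115

i=1: 4>=3, unchanged → [3, 4, 3, 6, 8, 9, 2, 6]
i=2: 3<4, ys[2] = 4+4 = 8 → [3, 4, 8, 6, 8, 9, 2, 6]
i=3: 6<8, ys[3] = 8+4 = 12 → [3, 4, 8, 12, 8, 9, 2, 6]
i=4: 8<12, ys[4] = 12+4 = 16 → [3, 4, 8, 12, 16, 9, 2, 6]
i=5: 9<16, ys[5] = 16+4 = 20 → [3, 4, 8, 12, 16, 20, 2, 6]
i=6: 2<20, ys[6] = 20+4 = 24 → [3, 4, 8, 12, 16, 20, 24, 6]
i=7: 6<24, ys[7] = 24+4 = 28 → [3, 4, 8, 12, 16, 20, 24, 28]
sum = 115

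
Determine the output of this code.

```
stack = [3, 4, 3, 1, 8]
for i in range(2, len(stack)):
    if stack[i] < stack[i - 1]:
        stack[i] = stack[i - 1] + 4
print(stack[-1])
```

i=2: 3<4, stack[2] = 4+4 = 8 → [3, 4, 8, 1, 8]
i=3: 1<8, stack[3] = 8+4 = 12 → [3, 4, 8, 12, 8]
i=4: 8<12, stack[4] = 12+4 = 16 → [3, 4, 8, 12, 16]

16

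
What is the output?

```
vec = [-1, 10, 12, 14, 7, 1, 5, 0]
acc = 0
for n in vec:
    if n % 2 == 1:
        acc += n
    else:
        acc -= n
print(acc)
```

n=-1: odd, acc = 0+(-1) = -1
n=10: not odd, acc = (-1)-10 = -11
n=12: not odd, acc = (-11)-12 = -23
n=14: not odd, acc = (-23)-14 = -37
n=7: odd, acc = (-37)+7 = -30
n=1: odd, acc = (-30)+1 = -29
n=5: odd, acc = (-29)+5 = -24
n=0: not odd, acc = (-24)-0 = -24

-24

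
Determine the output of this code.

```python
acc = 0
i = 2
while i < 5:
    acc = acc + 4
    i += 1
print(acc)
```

12

i=2: acc = 0+4 = 4
i=3: acc = 4+4 = 8
i=4: acc = 8+4 = 12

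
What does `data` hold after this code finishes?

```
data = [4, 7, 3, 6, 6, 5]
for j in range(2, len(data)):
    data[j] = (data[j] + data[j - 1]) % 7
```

[4, 7, 3, 2, 1, 6]

j=2: data[2] = (3+7)%7 = 3 → [4, 7, 3, 6, 6, 5]
j=3: data[3] = (6+3)%7 = 2 → [4, 7, 3, 2, 6, 5]
j=4: data[4] = (6+2)%7 = 1 → [4, 7, 3, 2, 1, 5]
j=5: data[5] = (5+1)%7 = 6 → [4, 7, 3, 2, 1, 6]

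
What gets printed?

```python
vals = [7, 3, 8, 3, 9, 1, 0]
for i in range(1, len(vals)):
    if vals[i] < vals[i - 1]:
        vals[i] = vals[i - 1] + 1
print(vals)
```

[7, 8, 8, 9, 9, 10, 11]

i=1: 3<7, vals[1] = 7+1 = 8 → [7, 8, 8, 3, 9, 1, 0]
i=2: 8>=8, unchanged → [7, 8, 8, 3, 9, 1, 0]
i=3: 3<8, vals[3] = 8+1 = 9 → [7, 8, 8, 9, 9, 1, 0]
i=4: 9>=9, unchanged → [7, 8, 8, 9, 9, 1, 0]
i=5: 1<9, vals[5] = 9+1 = 10 → [7, 8, 8, 9, 9, 10, 0]
i=6: 0<10, vals[6] = 10+1 = 11 → [7, 8, 8, 9, 9, 10, 11]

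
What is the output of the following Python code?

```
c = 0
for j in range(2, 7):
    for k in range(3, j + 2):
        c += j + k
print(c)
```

135

j=2,k=3: c = 0+5 = 5
j=3,k=3: c = 5+6 = 11
j=3,k=4: c = 11+7 = 18
j=4,k=3: c = 18+7 = 25
j=4,k=4: c = 25+8 = 33
j=4,k=5: c = 33+9 = 42
j=5,k=3: c = 42+8 = 50
j=5,k=4: c = 50+9 = 59
j=5,k=5: c = 59+10 = 69
j=5,k=6: c = 69+11 = 80
j=6,k=3: c = 80+9 = 89
j=6,k=4: c = 89+10 = 99
j=6,k=5: c = 99+11 = 110
j=6,k=6: c = 110+12 = 122
j=6,k=7: c = 122+13 = 135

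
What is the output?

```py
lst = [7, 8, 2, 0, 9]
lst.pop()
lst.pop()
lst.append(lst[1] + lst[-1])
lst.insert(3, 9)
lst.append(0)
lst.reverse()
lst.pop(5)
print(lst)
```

[0, 10, 9, 2, 8]

pop() removes 9 → [7, 8, 2, 0]
pop() removes 0 → [7, 8, 2]
append lst[1]+lst[-1] = 8+2 = 10 → [7, 8, 2, 10]
insert 9 at 3 → [7, 8, 2, 9, 10]
append 0 → [7, 8, 2, 9, 10, 0]
reverse → [0, 10, 9, 2, 8, 7]
pop(5) removes 7 → [0, 10, 9, 2, 8]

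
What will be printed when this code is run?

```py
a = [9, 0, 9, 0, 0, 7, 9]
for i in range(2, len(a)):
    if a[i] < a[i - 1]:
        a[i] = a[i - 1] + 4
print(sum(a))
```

i=2: 9>=0, unchanged → [9, 0, 9, 0, 0, 7, 9]
i=3: 0<9, a[3] = 9+4 = 13 → [9, 0, 9, 13, 0, 7, 9]
i=4: 0<13, a[4] = 13+4 = 17 → [9, 0, 9, 13, 17, 7, 9]
i=5: 7<17, a[5] = 17+4 = 21 → [9, 0, 9, 13, 17, 21, 9]
i=6: 9<21, a[6] = 21+4 = 25 → [9, 0, 9, 13, 17, 21, 25]
sum = 94

94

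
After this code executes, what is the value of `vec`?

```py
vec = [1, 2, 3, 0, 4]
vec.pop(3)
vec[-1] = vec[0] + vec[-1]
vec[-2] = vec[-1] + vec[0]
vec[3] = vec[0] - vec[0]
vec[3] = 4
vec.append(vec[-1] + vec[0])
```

[1, 2, 6, 4, 5]

pop(3) removes 0 → [1, 2, 3, 4]
vec[-1] = vec[0]+vec[-1] = 1+4 = 5 → [1, 2, 3, 5]
vec[-2] = vec[-1]+vec[0] = 5+1 = 6 → [1, 2, 6, 5]
vec[3] = vec[0]-vec[0] = 1-1 = 0 → [1, 2, 6, 0]
vec[3] = 4 → [1, 2, 6, 4]
append vec[-1]+vec[0] = 4+1 = 5 → [1, 2, 6, 4, 5]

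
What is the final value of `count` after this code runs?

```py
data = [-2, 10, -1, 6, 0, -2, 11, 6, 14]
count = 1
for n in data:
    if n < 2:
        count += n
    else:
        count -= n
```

n=-2: <2, count = 1+(-2) = -1
n=10: not <2, count = (-1)-10 = -11
n=-1: <2, count = (-11)+(-1) = -12
n=6: not <2, count = (-12)-6 = -18
n=0: <2, count = (-18)+0 = -18
n=-2: <2, count = (-18)+(-2) = -20
n=11: not <2, count = (-20)-11 = -31
n=6: not <2, count = (-31)-6 = -37
n=14: not <2, count = (-37)-14 = -51

-51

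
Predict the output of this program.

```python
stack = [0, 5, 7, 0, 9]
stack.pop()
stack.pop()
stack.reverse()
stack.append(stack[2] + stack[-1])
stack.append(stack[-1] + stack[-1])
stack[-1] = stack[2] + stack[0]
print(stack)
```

[7, 5, 0, 0, 7]

pop() removes 9 → [0, 5, 7, 0]
pop() removes 0 → [0, 5, 7]
reverse → [7, 5, 0]
append stack[2]+stack[-1] = 0+0 = 0 → [7, 5, 0, 0]
append stack[-1]+stack[-1] = 0+0 = 0 → [7, 5, 0, 0, 0]
stack[-1] = stack[2]+stack[0] = 0+7 = 7 → [7, 5, 0, 0, 7]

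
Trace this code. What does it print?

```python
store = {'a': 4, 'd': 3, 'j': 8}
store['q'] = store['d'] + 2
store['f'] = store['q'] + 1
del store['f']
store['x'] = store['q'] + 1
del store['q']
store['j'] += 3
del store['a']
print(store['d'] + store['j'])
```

store['q'] = store['d']+2 = 5 → {'a': 4, 'd': 3, 'j': 8, 'q': 5}
store['f'] = store['q']+1 = 6 → {'a': 4, 'd': 3, 'j': 8, 'q': 5, 'f': 6}
del 'f' → {'a': 4, 'd': 3, 'j': 8, 'q': 5}
store['x'] = store['q']+1 = 6 → {'a': 4, 'd': 3, 'j': 8, 'q': 5, 'x': 6}
del 'q' → {'a': 4, 'd': 3, 'j': 8, 'x': 6}
store['j'] = 8+3 = 11 → {'a': 4, 'd': 3, 'j': 11, 'x': 6}
del 'a' → {'d': 3, 'j': 11, 'x': 6}
store['d']+store['j'] = 3+11 = 14

14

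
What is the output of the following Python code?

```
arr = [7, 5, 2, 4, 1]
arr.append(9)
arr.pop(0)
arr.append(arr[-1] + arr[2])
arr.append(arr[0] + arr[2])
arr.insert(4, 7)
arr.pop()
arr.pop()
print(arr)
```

append 9 → [7, 5, 2, 4, 1, 9]
pop(0) removes 7 → [5, 2, 4, 1, 9]
append arr[-1]+arr[2] = 9+4 = 13 → [5, 2, 4, 1, 9, 13]
append arr[0]+arr[2] = 5+4 = 9 → [5, 2, 4, 1, 9, 13, 9]
insert 7 at 4 → [5, 2, 4, 1, 7, 9, 13, 9]
pop() removes 9 → [5, 2, 4, 1, 7, 9, 13]
pop() removes 13 → [5, 2, 4, 1, 7, 9]

[5, 2, 4, 1, 7, 9]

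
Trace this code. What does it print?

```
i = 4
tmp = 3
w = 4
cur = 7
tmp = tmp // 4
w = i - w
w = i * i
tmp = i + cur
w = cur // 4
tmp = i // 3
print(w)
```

1

tmp = 3//4 = 0
w = 4-4 = 0
w = 4*4 = 16
tmp = 4+7 = 11
w = 7//4 = 1
tmp = 4//3 = 1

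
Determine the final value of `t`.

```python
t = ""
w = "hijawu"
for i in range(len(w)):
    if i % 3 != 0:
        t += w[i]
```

i=0: skip
i=1: add 'i' → 'i'
i=2: add 'j' → 'ij'
i=3: skip
i=4: add 'w' → 'ijw'
i=5: add 'u' → 'ijwu'

'ijwu'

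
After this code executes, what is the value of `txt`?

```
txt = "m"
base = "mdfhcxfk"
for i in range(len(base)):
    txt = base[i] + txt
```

'kfxchfdmm'

i=0: prepend 'm' → 'mm'
i=1: prepend 'd' → 'dmm'
i=2: prepend 'f' → 'fdmm'
i=3: prepend 'h' → 'hfdmm'
i=4: prepend 'c' → 'chfdmm'
i=5: prepend 'x' → 'xchfdmm'
i=6: prepend 'f' → 'fxchfdmm'
i=7: prepend 'k' → 'kfxchfdmm'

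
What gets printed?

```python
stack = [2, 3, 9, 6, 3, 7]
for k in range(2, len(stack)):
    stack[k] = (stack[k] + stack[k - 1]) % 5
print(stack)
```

[2, 3, 2, 3, 1, 3]

k=2: stack[2] = (9+3)%5 = 2 → [2, 3, 2, 6, 3, 7]
k=3: stack[3] = (6+2)%5 = 3 → [2, 3, 2, 3, 3, 7]
k=4: stack[4] = (3+3)%5 = 1 → [2, 3, 2, 3, 1, 7]
k=5: stack[5] = (7+1)%5 = 3 → [2, 3, 2, 3, 1, 3]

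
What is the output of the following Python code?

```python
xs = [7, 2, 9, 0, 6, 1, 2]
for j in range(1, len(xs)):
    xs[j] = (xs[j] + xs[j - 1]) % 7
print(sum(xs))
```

j=1: xs[1] = (2+7)%7 = 2 → [7, 2, 9, 0, 6, 1, 2]
j=2: xs[2] = (9+2)%7 = 4 → [7, 2, 4, 0, 6, 1, 2]
j=3: xs[3] = (0+4)%7 = 4 → [7, 2, 4, 4, 6, 1, 2]
j=4: xs[4] = (6+4)%7 = 3 → [7, 2, 4, 4, 3, 1, 2]
j=5: xs[5] = (1+3)%7 = 4 → [7, 2, 4, 4, 3, 4, 2]
j=6: xs[6] = (2+4)%7 = 6 → [7, 2, 4, 4, 3, 4, 6]
sum = 30

30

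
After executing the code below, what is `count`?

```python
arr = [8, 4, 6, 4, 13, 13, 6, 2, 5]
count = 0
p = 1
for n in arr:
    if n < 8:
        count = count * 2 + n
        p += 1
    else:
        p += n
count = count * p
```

11849

n=8: not <8; p=9
n=4: <8, count = 0*2+4 = 4; p=10
n=6: <8, count = 4*2+6 = 14; p=11
n=4: <8, count = 14*2+4 = 32; p=12
n=13: not <8; p=25
n=13: not <8; p=38
n=6: <8, count = 32*2+6 = 70; p=39
n=2: <8, count = 70*2+2 = 142; p=40
n=5: <8, count = 142*2+5 = 289; p=41
count*p = 289*41 = 11849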